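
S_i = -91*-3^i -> [-91, 273, -819, 2457, -7371]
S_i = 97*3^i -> [97, 291, 873, 2619, 7857]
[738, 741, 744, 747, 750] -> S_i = 738 + 3*i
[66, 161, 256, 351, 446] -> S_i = 66 + 95*i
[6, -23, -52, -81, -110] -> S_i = 6 + -29*i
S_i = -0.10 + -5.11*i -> [-0.1, -5.21, -10.32, -15.43, -20.54]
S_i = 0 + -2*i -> [0, -2, -4, -6, -8]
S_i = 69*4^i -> [69, 276, 1104, 4416, 17664]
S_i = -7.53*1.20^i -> [-7.53, -9.04, -10.84, -13.01, -15.61]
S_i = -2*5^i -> [-2, -10, -50, -250, -1250]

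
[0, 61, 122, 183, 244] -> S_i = 0 + 61*i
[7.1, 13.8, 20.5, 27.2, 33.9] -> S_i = 7.10 + 6.70*i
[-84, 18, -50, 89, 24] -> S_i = Random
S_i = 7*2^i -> [7, 14, 28, 56, 112]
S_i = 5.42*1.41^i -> [5.42, 7.64, 10.78, 15.19, 21.42]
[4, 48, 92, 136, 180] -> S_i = 4 + 44*i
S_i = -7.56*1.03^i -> [-7.56, -7.79, -8.02, -8.26, -8.51]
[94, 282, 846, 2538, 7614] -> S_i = 94*3^i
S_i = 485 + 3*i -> [485, 488, 491, 494, 497]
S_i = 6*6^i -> [6, 36, 216, 1296, 7776]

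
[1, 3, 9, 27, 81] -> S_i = 1*3^i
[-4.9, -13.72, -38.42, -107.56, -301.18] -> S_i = -4.90*2.80^i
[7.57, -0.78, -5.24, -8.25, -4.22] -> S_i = Random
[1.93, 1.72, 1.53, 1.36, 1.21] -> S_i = 1.93*0.89^i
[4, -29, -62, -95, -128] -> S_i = 4 + -33*i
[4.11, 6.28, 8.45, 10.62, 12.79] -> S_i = 4.11 + 2.17*i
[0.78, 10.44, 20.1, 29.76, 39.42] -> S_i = 0.78 + 9.66*i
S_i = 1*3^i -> [1, 3, 9, 27, 81]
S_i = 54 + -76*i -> [54, -22, -98, -174, -250]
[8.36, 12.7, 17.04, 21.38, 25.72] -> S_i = 8.36 + 4.34*i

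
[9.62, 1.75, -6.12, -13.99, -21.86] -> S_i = 9.62 + -7.87*i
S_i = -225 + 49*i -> [-225, -176, -127, -78, -29]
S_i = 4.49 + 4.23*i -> [4.49, 8.72, 12.95, 17.18, 21.41]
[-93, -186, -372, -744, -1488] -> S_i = -93*2^i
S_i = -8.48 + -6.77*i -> [-8.48, -15.25, -22.02, -28.79, -35.56]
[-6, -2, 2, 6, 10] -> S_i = -6 + 4*i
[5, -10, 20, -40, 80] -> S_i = 5*-2^i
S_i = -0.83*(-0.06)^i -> [-0.83, 0.05, -0.0, 0.0, -0.0]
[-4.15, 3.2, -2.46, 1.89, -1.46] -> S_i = -4.15*(-0.77)^i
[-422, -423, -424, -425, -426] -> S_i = -422 + -1*i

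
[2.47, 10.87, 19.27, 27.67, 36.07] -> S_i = 2.47 + 8.40*i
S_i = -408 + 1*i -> [-408, -407, -406, -405, -404]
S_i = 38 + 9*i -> [38, 47, 56, 65, 74]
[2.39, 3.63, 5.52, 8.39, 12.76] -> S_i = 2.39*1.52^i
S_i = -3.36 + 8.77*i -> [-3.36, 5.41, 14.18, 22.95, 31.72]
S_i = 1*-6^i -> [1, -6, 36, -216, 1296]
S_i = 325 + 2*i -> [325, 327, 329, 331, 333]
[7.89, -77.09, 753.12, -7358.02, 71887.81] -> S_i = 7.89*(-9.77)^i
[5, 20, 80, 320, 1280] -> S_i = 5*4^i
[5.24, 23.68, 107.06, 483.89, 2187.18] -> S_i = 5.24*4.52^i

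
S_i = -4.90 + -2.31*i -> [-4.9, -7.21, -9.52, -11.83, -14.14]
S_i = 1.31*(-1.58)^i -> [1.31, -2.07, 3.27, -5.17, 8.16]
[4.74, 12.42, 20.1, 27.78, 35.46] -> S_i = 4.74 + 7.68*i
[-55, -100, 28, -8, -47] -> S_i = Random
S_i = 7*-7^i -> [7, -49, 343, -2401, 16807]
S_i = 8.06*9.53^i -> [8.06, 76.81, 732.02, 6976.12, 66482.39]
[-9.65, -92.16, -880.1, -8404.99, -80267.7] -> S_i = -9.65*9.55^i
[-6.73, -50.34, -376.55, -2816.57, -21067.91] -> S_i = -6.73*7.48^i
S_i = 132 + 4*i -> [132, 136, 140, 144, 148]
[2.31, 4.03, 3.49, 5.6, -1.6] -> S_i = Random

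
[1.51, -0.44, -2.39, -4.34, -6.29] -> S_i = 1.51 + -1.95*i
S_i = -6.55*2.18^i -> [-6.55, -14.28, -31.13, -67.86, -147.93]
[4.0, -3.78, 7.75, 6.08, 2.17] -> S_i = Random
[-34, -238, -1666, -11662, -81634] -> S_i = -34*7^i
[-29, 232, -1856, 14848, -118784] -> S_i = -29*-8^i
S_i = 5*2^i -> [5, 10, 20, 40, 80]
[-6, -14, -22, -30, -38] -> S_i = -6 + -8*i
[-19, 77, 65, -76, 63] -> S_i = Random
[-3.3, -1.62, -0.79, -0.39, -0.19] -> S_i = -3.30*0.49^i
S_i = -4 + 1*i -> [-4, -3, -2, -1, 0]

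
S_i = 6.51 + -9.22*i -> [6.51, -2.71, -11.93, -21.15, -30.37]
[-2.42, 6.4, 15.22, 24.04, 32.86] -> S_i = -2.42 + 8.82*i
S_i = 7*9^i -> [7, 63, 567, 5103, 45927]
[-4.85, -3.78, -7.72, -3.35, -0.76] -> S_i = Random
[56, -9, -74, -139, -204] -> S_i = 56 + -65*i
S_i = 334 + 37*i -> [334, 371, 408, 445, 482]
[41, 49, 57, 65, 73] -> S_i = 41 + 8*i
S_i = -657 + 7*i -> [-657, -650, -643, -636, -629]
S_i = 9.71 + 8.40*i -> [9.71, 18.11, 26.51, 34.91, 43.31]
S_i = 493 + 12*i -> [493, 505, 517, 529, 541]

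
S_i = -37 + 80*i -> [-37, 43, 123, 203, 283]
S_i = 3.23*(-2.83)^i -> [3.23, -9.14, 25.87, -73.21, 207.18]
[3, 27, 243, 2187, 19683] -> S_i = 3*9^i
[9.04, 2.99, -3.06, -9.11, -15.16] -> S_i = 9.04 + -6.05*i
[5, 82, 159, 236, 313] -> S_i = 5 + 77*i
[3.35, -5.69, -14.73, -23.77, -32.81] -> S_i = 3.35 + -9.04*i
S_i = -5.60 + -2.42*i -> [-5.6, -8.02, -10.44, -12.86, -15.28]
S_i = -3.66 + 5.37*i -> [-3.66, 1.71, 7.08, 12.45, 17.82]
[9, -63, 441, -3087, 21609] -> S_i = 9*-7^i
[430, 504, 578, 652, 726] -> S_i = 430 + 74*i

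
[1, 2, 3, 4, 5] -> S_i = 1 + 1*i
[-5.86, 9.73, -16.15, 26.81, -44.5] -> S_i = -5.86*(-1.66)^i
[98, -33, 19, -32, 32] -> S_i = Random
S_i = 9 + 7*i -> [9, 16, 23, 30, 37]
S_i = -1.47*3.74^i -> [-1.47, -5.5, -20.56, -76.9, -287.61]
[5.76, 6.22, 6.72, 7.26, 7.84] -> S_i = 5.76*1.08^i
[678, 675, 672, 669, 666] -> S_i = 678 + -3*i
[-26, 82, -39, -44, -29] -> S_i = Random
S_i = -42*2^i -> [-42, -84, -168, -336, -672]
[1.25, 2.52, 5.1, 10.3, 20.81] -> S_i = 1.25*2.02^i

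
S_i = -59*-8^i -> [-59, 472, -3776, 30208, -241664]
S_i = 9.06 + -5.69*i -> [9.06, 3.37, -2.32, -8.01, -13.7]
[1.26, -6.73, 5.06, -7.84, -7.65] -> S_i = Random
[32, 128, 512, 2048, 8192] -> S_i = 32*4^i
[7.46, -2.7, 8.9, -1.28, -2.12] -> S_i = Random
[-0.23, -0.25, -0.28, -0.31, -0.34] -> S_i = -0.23*1.10^i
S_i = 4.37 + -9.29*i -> [4.37, -4.92, -14.21, -23.5, -32.79]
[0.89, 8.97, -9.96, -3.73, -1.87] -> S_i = Random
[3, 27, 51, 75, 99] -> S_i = 3 + 24*i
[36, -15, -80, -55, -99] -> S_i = Random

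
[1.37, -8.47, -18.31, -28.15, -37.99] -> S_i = 1.37 + -9.84*i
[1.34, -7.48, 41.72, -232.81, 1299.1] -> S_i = 1.34*(-5.58)^i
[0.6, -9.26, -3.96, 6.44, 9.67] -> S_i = Random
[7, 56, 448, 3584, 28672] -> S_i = 7*8^i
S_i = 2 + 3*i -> [2, 5, 8, 11, 14]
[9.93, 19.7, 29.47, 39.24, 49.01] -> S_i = 9.93 + 9.77*i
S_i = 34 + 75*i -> [34, 109, 184, 259, 334]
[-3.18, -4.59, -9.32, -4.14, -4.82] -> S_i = Random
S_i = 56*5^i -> [56, 280, 1400, 7000, 35000]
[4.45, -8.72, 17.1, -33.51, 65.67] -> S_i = 4.45*(-1.96)^i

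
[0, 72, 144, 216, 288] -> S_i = 0 + 72*i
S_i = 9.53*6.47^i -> [9.53, 61.66, 398.93, 2581.11, 16699.75]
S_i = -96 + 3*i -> [-96, -93, -90, -87, -84]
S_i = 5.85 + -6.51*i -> [5.85, -0.66, -7.17, -13.68, -20.19]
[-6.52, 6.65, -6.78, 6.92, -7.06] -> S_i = -6.52*(-1.02)^i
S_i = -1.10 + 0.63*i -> [-1.1, -0.47, 0.16, 0.79, 1.42]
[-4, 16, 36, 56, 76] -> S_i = -4 + 20*i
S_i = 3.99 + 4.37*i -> [3.99, 8.36, 12.73, 17.1, 21.47]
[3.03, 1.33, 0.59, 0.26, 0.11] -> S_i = 3.03*0.44^i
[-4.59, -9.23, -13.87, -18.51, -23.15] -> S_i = -4.59 + -4.64*i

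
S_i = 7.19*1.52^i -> [7.19, 10.93, 16.61, 25.25, 38.38]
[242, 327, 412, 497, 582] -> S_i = 242 + 85*i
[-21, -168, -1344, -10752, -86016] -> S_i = -21*8^i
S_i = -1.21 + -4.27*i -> [-1.21, -5.48, -9.75, -14.02, -18.29]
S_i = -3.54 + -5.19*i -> [-3.54, -8.73, -13.92, -19.11, -24.3]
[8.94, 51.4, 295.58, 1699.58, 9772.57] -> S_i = 8.94*5.75^i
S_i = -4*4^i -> [-4, -16, -64, -256, -1024]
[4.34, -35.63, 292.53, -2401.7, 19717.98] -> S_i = 4.34*(-8.21)^i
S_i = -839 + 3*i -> [-839, -836, -833, -830, -827]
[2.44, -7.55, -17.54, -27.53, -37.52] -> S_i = 2.44 + -9.99*i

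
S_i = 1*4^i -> [1, 4, 16, 64, 256]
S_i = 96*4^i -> [96, 384, 1536, 6144, 24576]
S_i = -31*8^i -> [-31, -248, -1984, -15872, -126976]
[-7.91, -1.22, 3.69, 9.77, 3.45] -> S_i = Random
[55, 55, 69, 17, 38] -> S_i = Random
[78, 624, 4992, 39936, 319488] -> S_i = 78*8^i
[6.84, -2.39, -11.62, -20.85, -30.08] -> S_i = 6.84 + -9.23*i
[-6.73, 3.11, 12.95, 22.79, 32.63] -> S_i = -6.73 + 9.84*i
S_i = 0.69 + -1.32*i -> [0.69, -0.63, -1.95, -3.27, -4.59]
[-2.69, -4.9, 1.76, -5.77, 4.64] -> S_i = Random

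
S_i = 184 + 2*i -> [184, 186, 188, 190, 192]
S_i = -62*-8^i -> [-62, 496, -3968, 31744, -253952]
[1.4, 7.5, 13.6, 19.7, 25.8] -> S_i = 1.40 + 6.10*i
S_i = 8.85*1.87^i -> [8.85, 16.55, 30.95, 57.87, 108.22]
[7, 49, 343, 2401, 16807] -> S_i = 7*7^i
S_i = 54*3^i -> [54, 162, 486, 1458, 4374]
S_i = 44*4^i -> [44, 176, 704, 2816, 11264]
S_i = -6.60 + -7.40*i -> [-6.6, -14.0, -21.4, -28.8, -36.2]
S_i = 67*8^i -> [67, 536, 4288, 34304, 274432]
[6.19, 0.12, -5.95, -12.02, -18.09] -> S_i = 6.19 + -6.07*i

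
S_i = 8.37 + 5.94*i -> [8.37, 14.31, 20.25, 26.19, 32.13]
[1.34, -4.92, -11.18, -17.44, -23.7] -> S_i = 1.34 + -6.26*i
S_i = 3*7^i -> [3, 21, 147, 1029, 7203]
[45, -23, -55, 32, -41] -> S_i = Random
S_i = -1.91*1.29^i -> [-1.91, -2.46, -3.18, -4.1, -5.29]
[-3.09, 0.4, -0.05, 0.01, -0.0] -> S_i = -3.09*(-0.13)^i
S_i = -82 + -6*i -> [-82, -88, -94, -100, -106]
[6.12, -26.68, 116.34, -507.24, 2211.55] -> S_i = 6.12*(-4.36)^i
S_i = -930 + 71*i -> [-930, -859, -788, -717, -646]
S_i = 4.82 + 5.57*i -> [4.82, 10.39, 15.96, 21.53, 27.1]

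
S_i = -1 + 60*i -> [-1, 59, 119, 179, 239]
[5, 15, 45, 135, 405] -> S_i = 5*3^i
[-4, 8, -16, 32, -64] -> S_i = -4*-2^i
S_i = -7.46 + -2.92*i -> [-7.46, -10.38, -13.3, -16.22, -19.14]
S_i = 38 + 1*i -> [38, 39, 40, 41, 42]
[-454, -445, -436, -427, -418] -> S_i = -454 + 9*i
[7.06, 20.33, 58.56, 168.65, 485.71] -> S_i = 7.06*2.88^i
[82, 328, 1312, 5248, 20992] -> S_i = 82*4^i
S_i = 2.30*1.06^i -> [2.3, 2.44, 2.58, 2.74, 2.9]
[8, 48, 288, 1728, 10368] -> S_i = 8*6^i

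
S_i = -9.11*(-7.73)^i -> [-9.11, 70.42, -544.35, 4207.82, -32526.43]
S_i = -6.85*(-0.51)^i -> [-6.85, 3.49, -1.78, 0.91, -0.46]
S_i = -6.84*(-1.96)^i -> [-6.84, 13.41, -26.28, 51.5, -100.94]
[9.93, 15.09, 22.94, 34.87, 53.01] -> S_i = 9.93*1.52^i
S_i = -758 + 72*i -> [-758, -686, -614, -542, -470]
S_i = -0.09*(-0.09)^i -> [-0.09, 0.01, -0.0, 0.0, -0.0]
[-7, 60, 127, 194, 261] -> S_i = -7 + 67*i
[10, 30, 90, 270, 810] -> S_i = 10*3^i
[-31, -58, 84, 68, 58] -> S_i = Random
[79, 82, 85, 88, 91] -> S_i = 79 + 3*i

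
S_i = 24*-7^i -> [24, -168, 1176, -8232, 57624]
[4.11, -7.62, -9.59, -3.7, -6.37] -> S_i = Random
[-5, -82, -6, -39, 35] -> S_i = Random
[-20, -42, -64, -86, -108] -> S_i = -20 + -22*i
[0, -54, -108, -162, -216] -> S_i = 0 + -54*i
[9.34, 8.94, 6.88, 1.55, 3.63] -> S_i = Random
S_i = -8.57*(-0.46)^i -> [-8.57, 3.94, -1.81, 0.83, -0.38]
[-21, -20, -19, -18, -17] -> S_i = -21 + 1*i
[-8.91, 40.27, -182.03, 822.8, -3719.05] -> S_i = -8.91*(-4.52)^i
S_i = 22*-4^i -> [22, -88, 352, -1408, 5632]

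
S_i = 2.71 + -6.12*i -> [2.71, -3.41, -9.53, -15.65, -21.77]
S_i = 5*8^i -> [5, 40, 320, 2560, 20480]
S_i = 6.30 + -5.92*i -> [6.3, 0.38, -5.54, -11.46, -17.38]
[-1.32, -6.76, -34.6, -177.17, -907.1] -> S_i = -1.32*5.12^i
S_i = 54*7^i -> [54, 378, 2646, 18522, 129654]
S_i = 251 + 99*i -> [251, 350, 449, 548, 647]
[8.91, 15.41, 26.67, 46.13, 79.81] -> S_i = 8.91*1.73^i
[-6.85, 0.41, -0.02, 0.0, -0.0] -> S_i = -6.85*(-0.06)^i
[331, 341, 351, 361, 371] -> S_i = 331 + 10*i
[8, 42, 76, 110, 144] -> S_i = 8 + 34*i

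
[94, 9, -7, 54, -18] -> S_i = Random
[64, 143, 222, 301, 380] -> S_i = 64 + 79*i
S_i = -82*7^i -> [-82, -574, -4018, -28126, -196882]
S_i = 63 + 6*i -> [63, 69, 75, 81, 87]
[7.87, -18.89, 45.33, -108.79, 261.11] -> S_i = 7.87*(-2.40)^i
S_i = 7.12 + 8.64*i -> [7.12, 15.76, 24.4, 33.04, 41.68]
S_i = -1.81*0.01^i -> [-1.81, -0.02, -0.0, -0.0, -0.0]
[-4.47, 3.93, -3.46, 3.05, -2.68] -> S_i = -4.47*(-0.88)^i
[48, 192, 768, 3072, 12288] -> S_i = 48*4^i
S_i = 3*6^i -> [3, 18, 108, 648, 3888]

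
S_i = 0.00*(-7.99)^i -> [0.0, -0.0, 0.0, -0.0, 0.0]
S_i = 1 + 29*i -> [1, 30, 59, 88, 117]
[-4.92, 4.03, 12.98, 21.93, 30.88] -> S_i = -4.92 + 8.95*i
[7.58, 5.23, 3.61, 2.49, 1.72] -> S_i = 7.58*0.69^i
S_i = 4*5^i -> [4, 20, 100, 500, 2500]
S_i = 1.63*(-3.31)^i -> [1.63, -5.4, 17.86, -59.11, 195.66]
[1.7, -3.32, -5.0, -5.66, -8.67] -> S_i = Random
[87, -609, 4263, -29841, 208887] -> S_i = 87*-7^i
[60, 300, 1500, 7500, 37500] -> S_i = 60*5^i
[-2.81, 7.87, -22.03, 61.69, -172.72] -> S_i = -2.81*(-2.80)^i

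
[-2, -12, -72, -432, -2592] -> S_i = -2*6^i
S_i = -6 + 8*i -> [-6, 2, 10, 18, 26]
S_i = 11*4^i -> [11, 44, 176, 704, 2816]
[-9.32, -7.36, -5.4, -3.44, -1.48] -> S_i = -9.32 + 1.96*i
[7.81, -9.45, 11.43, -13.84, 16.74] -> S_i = 7.81*(-1.21)^i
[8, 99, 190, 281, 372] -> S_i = 8 + 91*i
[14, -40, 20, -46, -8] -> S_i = Random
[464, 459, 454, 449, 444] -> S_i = 464 + -5*i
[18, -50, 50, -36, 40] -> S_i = Random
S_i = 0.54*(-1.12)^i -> [0.54, -0.6, 0.68, -0.76, 0.85]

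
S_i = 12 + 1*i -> [12, 13, 14, 15, 16]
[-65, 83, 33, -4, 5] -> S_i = Random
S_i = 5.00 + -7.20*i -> [5.0, -2.2, -9.4, -16.6, -23.8]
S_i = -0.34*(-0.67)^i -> [-0.34, 0.23, -0.15, 0.1, -0.07]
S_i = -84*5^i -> [-84, -420, -2100, -10500, -52500]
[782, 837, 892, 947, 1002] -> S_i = 782 + 55*i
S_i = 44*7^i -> [44, 308, 2156, 15092, 105644]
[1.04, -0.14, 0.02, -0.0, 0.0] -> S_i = 1.04*(-0.13)^i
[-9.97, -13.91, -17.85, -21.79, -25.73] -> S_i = -9.97 + -3.94*i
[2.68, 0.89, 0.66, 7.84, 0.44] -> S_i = Random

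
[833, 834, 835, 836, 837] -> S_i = 833 + 1*i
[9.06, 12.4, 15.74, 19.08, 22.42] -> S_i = 9.06 + 3.34*i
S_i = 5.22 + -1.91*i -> [5.22, 3.31, 1.4, -0.51, -2.42]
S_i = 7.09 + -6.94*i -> [7.09, 0.15, -6.79, -13.73, -20.67]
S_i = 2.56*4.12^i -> [2.56, 10.55, 43.45, 179.03, 737.61]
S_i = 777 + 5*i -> [777, 782, 787, 792, 797]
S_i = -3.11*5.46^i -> [-3.11, -16.98, -92.71, -506.22, -2763.95]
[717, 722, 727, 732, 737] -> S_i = 717 + 5*i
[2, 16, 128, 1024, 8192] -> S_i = 2*8^i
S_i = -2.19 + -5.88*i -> [-2.19, -8.07, -13.95, -19.83, -25.71]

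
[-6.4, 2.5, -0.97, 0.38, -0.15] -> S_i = -6.40*(-0.39)^i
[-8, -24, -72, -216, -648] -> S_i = -8*3^i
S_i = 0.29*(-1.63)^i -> [0.29, -0.47, 0.77, -1.26, 2.05]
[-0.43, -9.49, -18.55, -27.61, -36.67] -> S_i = -0.43 + -9.06*i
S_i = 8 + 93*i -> [8, 101, 194, 287, 380]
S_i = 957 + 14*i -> [957, 971, 985, 999, 1013]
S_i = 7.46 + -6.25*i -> [7.46, 1.21, -5.04, -11.29, -17.54]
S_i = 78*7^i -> [78, 546, 3822, 26754, 187278]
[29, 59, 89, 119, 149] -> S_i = 29 + 30*i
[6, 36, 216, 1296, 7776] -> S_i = 6*6^i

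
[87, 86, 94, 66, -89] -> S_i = Random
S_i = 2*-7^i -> [2, -14, 98, -686, 4802]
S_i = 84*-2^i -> [84, -168, 336, -672, 1344]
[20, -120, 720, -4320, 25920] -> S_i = 20*-6^i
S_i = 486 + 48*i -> [486, 534, 582, 630, 678]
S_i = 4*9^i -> [4, 36, 324, 2916, 26244]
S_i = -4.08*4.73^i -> [-4.08, -19.3, -91.28, -431.76, -2042.23]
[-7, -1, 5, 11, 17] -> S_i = -7 + 6*i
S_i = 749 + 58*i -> [749, 807, 865, 923, 981]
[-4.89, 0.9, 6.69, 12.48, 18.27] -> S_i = -4.89 + 5.79*i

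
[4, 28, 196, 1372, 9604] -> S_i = 4*7^i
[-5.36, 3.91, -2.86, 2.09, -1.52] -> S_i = -5.36*(-0.73)^i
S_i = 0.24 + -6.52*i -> [0.24, -6.28, -12.8, -19.32, -25.84]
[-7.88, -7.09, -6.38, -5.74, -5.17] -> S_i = -7.88*0.90^i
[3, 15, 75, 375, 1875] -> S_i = 3*5^i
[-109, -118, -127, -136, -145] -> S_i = -109 + -9*i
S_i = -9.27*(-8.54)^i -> [-9.27, 79.17, -676.08, 5773.69, -49307.3]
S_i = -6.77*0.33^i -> [-6.77, -2.23, -0.74, -0.24, -0.08]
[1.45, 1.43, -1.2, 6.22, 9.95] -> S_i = Random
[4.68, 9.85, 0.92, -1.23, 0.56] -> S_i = Random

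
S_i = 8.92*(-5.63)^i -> [8.92, -50.22, 282.74, -1591.81, 8961.87]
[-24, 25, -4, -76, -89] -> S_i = Random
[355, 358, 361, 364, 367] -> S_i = 355 + 3*i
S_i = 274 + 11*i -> [274, 285, 296, 307, 318]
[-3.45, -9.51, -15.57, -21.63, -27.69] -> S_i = -3.45 + -6.06*i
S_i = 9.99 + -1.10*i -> [9.99, 8.89, 7.79, 6.69, 5.59]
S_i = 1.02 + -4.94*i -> [1.02, -3.92, -8.86, -13.8, -18.74]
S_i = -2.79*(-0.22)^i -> [-2.79, 0.61, -0.14, 0.03, -0.01]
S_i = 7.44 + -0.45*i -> [7.44, 6.99, 6.54, 6.09, 5.64]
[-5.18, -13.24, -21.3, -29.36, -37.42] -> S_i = -5.18 + -8.06*i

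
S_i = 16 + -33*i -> [16, -17, -50, -83, -116]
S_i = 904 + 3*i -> [904, 907, 910, 913, 916]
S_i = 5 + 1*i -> [5, 6, 7, 8, 9]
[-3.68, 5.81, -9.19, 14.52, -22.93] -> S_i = -3.68*(-1.58)^i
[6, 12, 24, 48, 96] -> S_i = 6*2^i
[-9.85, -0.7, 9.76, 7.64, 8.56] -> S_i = Random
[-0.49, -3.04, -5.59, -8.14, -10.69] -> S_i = -0.49 + -2.55*i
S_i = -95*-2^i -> [-95, 190, -380, 760, -1520]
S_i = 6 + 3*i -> [6, 9, 12, 15, 18]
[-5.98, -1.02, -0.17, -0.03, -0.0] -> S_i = -5.98*0.17^i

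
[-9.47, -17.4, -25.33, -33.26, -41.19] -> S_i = -9.47 + -7.93*i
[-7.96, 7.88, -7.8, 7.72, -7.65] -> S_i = -7.96*(-0.99)^i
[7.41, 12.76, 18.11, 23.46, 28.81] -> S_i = 7.41 + 5.35*i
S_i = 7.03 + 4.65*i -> [7.03, 11.68, 16.33, 20.98, 25.63]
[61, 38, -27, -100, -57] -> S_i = Random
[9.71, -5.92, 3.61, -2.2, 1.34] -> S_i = 9.71*(-0.61)^i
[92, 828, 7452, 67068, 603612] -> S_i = 92*9^i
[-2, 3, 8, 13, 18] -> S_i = -2 + 5*i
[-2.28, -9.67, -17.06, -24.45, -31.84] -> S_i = -2.28 + -7.39*i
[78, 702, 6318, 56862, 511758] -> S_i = 78*9^i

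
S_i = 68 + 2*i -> [68, 70, 72, 74, 76]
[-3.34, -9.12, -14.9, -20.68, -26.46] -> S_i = -3.34 + -5.78*i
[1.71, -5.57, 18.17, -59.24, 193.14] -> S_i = 1.71*(-3.26)^i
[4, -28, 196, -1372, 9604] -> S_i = 4*-7^i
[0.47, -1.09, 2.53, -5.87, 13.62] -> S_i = 0.47*(-2.32)^i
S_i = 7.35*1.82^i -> [7.35, 13.38, 24.35, 44.31, 80.64]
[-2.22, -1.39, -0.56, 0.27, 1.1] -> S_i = -2.22 + 0.83*i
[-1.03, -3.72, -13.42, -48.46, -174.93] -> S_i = -1.03*3.61^i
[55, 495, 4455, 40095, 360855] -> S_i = 55*9^i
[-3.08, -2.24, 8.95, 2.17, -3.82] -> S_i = Random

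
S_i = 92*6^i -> [92, 552, 3312, 19872, 119232]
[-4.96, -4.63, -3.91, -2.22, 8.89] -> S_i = Random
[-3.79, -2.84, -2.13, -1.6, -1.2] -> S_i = -3.79*0.75^i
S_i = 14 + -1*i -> [14, 13, 12, 11, 10]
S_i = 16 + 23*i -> [16, 39, 62, 85, 108]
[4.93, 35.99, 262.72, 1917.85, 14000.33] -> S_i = 4.93*7.30^i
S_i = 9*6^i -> [9, 54, 324, 1944, 11664]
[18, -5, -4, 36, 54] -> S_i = Random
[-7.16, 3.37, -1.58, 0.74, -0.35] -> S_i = -7.16*(-0.47)^i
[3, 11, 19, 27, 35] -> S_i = 3 + 8*i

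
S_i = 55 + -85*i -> [55, -30, -115, -200, -285]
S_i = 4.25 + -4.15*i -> [4.25, 0.1, -4.05, -8.2, -12.35]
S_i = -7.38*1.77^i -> [-7.38, -13.06, -23.12, -40.92, -72.44]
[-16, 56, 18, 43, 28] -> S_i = Random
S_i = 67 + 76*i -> [67, 143, 219, 295, 371]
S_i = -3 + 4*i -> [-3, 1, 5, 9, 13]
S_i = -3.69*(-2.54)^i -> [-3.69, 9.37, -23.81, 60.47, -153.59]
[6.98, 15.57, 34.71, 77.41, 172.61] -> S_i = 6.98*2.23^i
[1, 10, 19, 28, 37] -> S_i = 1 + 9*i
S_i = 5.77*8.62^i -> [5.77, 49.74, 428.74, 3695.71, 31857.0]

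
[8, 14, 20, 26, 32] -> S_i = 8 + 6*i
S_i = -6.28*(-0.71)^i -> [-6.28, 4.46, -3.17, 2.25, -1.6]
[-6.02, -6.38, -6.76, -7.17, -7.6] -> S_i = -6.02*1.06^i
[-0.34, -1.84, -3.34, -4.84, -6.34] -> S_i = -0.34 + -1.50*i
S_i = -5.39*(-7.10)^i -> [-5.39, 38.27, -271.71, 1929.14, -13696.9]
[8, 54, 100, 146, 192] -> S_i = 8 + 46*i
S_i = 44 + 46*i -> [44, 90, 136, 182, 228]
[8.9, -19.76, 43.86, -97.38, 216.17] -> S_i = 8.90*(-2.22)^i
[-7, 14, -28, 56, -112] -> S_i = -7*-2^i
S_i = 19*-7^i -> [19, -133, 931, -6517, 45619]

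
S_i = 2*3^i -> [2, 6, 18, 54, 162]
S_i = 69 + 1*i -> [69, 70, 71, 72, 73]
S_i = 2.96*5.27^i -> [2.96, 15.6, 82.21, 433.24, 2283.15]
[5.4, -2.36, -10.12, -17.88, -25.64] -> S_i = 5.40 + -7.76*i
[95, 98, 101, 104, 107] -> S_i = 95 + 3*i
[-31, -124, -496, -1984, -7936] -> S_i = -31*4^i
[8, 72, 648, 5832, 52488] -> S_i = 8*9^i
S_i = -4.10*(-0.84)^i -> [-4.1, 3.44, -2.89, 2.43, -2.04]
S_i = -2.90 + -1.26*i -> [-2.9, -4.16, -5.42, -6.68, -7.94]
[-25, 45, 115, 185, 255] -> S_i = -25 + 70*i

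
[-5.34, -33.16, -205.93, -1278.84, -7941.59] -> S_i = -5.34*6.21^i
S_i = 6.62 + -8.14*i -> [6.62, -1.52, -9.66, -17.8, -25.94]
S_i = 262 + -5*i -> [262, 257, 252, 247, 242]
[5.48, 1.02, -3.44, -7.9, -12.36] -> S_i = 5.48 + -4.46*i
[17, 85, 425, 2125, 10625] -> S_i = 17*5^i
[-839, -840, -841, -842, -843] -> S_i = -839 + -1*i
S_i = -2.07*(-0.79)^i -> [-2.07, 1.64, -1.29, 1.02, -0.81]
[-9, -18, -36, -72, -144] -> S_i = -9*2^i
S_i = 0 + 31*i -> [0, 31, 62, 93, 124]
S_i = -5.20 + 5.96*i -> [-5.2, 0.76, 6.72, 12.68, 18.64]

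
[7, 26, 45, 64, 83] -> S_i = 7 + 19*i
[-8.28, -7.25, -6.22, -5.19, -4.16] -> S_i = -8.28 + 1.03*i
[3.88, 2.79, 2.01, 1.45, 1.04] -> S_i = 3.88*0.72^i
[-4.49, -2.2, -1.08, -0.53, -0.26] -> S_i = -4.49*0.49^i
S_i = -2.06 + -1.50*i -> [-2.06, -3.56, -5.06, -6.56, -8.06]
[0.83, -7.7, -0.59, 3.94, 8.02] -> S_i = Random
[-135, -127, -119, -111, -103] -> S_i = -135 + 8*i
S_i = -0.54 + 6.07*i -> [-0.54, 5.53, 11.6, 17.67, 23.74]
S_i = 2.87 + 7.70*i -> [2.87, 10.57, 18.27, 25.97, 33.67]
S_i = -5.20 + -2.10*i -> [-5.2, -7.3, -9.4, -11.5, -13.6]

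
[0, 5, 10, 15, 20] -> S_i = 0 + 5*i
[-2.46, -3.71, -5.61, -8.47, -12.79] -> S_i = -2.46*1.51^i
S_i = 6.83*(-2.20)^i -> [6.83, -15.03, 33.06, -72.73, 160.0]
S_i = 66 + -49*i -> [66, 17, -32, -81, -130]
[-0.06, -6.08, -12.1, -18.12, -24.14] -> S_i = -0.06 + -6.02*i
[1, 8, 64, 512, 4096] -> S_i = 1*8^i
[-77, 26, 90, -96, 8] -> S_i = Random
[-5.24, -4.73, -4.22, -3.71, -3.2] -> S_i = -5.24 + 0.51*i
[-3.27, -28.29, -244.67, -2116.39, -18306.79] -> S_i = -3.27*8.65^i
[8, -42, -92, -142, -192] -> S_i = 8 + -50*i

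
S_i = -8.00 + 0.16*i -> [-8.0, -7.84, -7.68, -7.52, -7.36]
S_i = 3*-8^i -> [3, -24, 192, -1536, 12288]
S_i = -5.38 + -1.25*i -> [-5.38, -6.63, -7.88, -9.13, -10.38]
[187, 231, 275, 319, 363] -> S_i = 187 + 44*i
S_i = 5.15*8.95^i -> [5.15, 46.09, 412.53, 3692.12, 33044.51]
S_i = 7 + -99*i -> [7, -92, -191, -290, -389]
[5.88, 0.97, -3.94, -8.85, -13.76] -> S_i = 5.88 + -4.91*i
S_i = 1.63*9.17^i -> [1.63, 14.95, 137.06, 1256.89, 11525.64]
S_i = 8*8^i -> [8, 64, 512, 4096, 32768]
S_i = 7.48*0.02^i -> [7.48, 0.15, 0.0, 0.0, 0.0]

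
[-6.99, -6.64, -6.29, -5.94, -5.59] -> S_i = -6.99 + 0.35*i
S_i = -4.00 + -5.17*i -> [-4.0, -9.17, -14.34, -19.51, -24.68]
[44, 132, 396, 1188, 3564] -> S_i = 44*3^i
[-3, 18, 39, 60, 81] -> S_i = -3 + 21*i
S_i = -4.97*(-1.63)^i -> [-4.97, 8.1, -13.2, 21.52, -35.08]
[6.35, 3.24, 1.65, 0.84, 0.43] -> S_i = 6.35*0.51^i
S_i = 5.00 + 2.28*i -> [5.0, 7.28, 9.56, 11.84, 14.12]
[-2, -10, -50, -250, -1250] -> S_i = -2*5^i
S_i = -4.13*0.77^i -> [-4.13, -3.18, -2.45, -1.89, -1.45]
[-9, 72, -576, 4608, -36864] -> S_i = -9*-8^i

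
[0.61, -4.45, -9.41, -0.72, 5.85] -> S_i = Random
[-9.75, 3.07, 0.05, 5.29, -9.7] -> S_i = Random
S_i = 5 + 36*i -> [5, 41, 77, 113, 149]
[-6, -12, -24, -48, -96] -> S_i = -6*2^i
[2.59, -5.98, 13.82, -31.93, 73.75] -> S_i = 2.59*(-2.31)^i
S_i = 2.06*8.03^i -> [2.06, 16.54, 132.83, 1066.63, 8565.04]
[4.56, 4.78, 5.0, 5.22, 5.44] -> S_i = 4.56 + 0.22*i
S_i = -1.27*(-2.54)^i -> [-1.27, 3.23, -8.19, 20.81, -52.86]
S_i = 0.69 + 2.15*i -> [0.69, 2.84, 4.99, 7.14, 9.29]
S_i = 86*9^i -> [86, 774, 6966, 62694, 564246]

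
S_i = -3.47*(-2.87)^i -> [-3.47, 9.96, -28.58, 82.03, -235.43]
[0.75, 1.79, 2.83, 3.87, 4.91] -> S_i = 0.75 + 1.04*i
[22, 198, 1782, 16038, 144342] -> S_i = 22*9^i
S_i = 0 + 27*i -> [0, 27, 54, 81, 108]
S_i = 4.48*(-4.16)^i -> [4.48, -18.64, 77.53, -322.52, 1341.69]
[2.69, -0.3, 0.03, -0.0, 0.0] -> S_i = 2.69*(-0.11)^i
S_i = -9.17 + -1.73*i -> [-9.17, -10.9, -12.63, -14.36, -16.09]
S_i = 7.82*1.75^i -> [7.82, 13.68, 23.95, 41.91, 73.34]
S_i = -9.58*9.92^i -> [-9.58, -95.03, -942.73, -9351.91, -92770.99]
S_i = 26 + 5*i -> [26, 31, 36, 41, 46]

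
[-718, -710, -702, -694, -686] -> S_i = -718 + 8*i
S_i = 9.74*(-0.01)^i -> [9.74, -0.1, 0.0, -0.0, 0.0]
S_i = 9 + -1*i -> [9, 8, 7, 6, 5]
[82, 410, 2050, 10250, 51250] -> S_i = 82*5^i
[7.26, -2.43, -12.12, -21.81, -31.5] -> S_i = 7.26 + -9.69*i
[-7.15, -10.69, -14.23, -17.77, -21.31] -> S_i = -7.15 + -3.54*i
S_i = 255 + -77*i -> [255, 178, 101, 24, -53]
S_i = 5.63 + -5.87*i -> [5.63, -0.24, -6.11, -11.98, -17.85]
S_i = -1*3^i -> [-1, -3, -9, -27, -81]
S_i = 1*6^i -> [1, 6, 36, 216, 1296]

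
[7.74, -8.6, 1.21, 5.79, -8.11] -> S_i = Random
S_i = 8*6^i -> [8, 48, 288, 1728, 10368]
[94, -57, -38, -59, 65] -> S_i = Random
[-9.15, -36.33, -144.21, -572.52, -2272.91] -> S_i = -9.15*3.97^i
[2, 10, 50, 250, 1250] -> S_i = 2*5^i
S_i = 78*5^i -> [78, 390, 1950, 9750, 48750]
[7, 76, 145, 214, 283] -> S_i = 7 + 69*i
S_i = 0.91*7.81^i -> [0.91, 7.11, 55.51, 433.51, 3385.68]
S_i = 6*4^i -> [6, 24, 96, 384, 1536]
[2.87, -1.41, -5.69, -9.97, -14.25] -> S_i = 2.87 + -4.28*i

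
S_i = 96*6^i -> [96, 576, 3456, 20736, 124416]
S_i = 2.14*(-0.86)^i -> [2.14, -1.84, 1.58, -1.36, 1.17]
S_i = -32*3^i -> [-32, -96, -288, -864, -2592]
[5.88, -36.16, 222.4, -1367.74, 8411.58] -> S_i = 5.88*(-6.15)^i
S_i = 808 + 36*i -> [808, 844, 880, 916, 952]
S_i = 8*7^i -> [8, 56, 392, 2744, 19208]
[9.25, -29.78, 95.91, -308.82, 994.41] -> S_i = 9.25*(-3.22)^i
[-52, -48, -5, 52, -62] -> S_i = Random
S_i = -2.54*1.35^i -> [-2.54, -3.43, -4.63, -6.25, -8.44]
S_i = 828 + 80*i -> [828, 908, 988, 1068, 1148]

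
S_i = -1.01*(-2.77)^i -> [-1.01, 2.8, -7.75, 21.47, -59.46]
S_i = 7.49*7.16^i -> [7.49, 53.63, 383.98, 2749.29, 19684.93]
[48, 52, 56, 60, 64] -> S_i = 48 + 4*i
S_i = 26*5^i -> [26, 130, 650, 3250, 16250]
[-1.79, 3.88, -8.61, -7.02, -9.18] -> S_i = Random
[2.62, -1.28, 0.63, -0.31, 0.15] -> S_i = 2.62*(-0.49)^i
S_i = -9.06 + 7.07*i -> [-9.06, -1.99, 5.08, 12.15, 19.22]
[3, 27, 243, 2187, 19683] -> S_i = 3*9^i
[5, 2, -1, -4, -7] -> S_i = 5 + -3*i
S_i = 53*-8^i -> [53, -424, 3392, -27136, 217088]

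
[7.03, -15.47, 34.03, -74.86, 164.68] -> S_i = 7.03*(-2.20)^i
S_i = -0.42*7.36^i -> [-0.42, -3.09, -22.75, -167.45, -1232.43]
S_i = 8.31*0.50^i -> [8.31, 4.16, 2.08, 1.04, 0.52]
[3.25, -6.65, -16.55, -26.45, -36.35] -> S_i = 3.25 + -9.90*i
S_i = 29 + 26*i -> [29, 55, 81, 107, 133]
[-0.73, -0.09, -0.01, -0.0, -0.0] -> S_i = -0.73*0.12^i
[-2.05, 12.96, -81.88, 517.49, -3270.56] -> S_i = -2.05*(-6.32)^i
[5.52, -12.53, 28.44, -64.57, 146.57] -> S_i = 5.52*(-2.27)^i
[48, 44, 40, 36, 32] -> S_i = 48 + -4*i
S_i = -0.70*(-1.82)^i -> [-0.7, 1.27, -2.32, 4.22, -7.68]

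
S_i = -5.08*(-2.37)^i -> [-5.08, 12.04, -28.53, 67.63, -160.27]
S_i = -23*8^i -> [-23, -184, -1472, -11776, -94208]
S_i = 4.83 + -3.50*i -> [4.83, 1.33, -2.17, -5.67, -9.17]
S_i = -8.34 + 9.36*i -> [-8.34, 1.02, 10.38, 19.74, 29.1]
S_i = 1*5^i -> [1, 5, 25, 125, 625]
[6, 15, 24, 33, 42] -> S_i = 6 + 9*i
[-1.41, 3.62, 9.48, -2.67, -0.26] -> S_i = Random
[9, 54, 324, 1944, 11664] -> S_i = 9*6^i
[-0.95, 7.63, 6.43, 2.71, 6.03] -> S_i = Random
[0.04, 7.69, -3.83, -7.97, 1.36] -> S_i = Random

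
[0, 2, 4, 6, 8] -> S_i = 0 + 2*i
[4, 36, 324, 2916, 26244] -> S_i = 4*9^i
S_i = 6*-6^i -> [6, -36, 216, -1296, 7776]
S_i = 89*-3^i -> [89, -267, 801, -2403, 7209]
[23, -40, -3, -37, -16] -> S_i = Random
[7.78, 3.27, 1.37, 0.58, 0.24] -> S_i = 7.78*0.42^i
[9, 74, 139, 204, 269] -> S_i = 9 + 65*i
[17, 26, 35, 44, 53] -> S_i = 17 + 9*i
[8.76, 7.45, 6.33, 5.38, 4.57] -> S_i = 8.76*0.85^i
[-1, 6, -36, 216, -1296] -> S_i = -1*-6^i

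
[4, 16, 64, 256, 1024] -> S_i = 4*4^i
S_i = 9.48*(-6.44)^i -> [9.48, -61.05, 393.17, -2532.01, 16306.16]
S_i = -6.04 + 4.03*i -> [-6.04, -2.01, 2.02, 6.05, 10.08]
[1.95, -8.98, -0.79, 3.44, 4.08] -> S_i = Random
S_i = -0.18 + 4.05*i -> [-0.18, 3.87, 7.92, 11.97, 16.02]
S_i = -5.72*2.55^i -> [-5.72, -14.59, -37.19, -94.85, -241.86]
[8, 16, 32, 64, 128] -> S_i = 8*2^i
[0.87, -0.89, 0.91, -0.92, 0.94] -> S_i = 0.87*(-1.02)^i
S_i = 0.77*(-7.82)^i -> [0.77, -6.02, 47.09, -368.22, 2879.5]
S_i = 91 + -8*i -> [91, 83, 75, 67, 59]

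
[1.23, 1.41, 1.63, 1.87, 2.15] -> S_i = 1.23*1.15^i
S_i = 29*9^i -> [29, 261, 2349, 21141, 190269]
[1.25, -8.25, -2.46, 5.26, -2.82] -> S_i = Random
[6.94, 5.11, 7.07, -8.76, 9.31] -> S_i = Random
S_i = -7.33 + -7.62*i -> [-7.33, -14.95, -22.57, -30.19, -37.81]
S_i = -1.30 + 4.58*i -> [-1.3, 3.28, 7.86, 12.44, 17.02]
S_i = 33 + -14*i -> [33, 19, 5, -9, -23]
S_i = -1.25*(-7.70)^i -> [-1.25, 9.62, -74.11, 570.67, -4394.13]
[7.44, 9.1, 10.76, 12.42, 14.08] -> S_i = 7.44 + 1.66*i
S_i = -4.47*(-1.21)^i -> [-4.47, 5.41, -6.54, 7.92, -9.58]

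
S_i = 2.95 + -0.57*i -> [2.95, 2.38, 1.81, 1.24, 0.67]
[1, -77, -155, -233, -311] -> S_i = 1 + -78*i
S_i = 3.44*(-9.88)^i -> [3.44, -33.99, 335.79, -3317.64, 32778.28]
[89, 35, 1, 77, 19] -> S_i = Random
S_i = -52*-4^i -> [-52, 208, -832, 3328, -13312]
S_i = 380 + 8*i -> [380, 388, 396, 404, 412]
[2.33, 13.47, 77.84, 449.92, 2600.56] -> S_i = 2.33*5.78^i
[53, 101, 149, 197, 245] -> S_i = 53 + 48*i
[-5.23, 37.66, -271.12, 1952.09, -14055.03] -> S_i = -5.23*(-7.20)^i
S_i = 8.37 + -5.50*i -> [8.37, 2.87, -2.63, -8.13, -13.63]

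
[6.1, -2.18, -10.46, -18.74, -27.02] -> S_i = 6.10 + -8.28*i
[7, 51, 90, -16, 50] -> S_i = Random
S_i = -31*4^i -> [-31, -124, -496, -1984, -7936]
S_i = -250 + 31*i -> [-250, -219, -188, -157, -126]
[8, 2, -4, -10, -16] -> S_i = 8 + -6*i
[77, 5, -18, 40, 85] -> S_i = Random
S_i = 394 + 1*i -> [394, 395, 396, 397, 398]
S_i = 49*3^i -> [49, 147, 441, 1323, 3969]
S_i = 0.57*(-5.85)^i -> [0.57, -3.33, 19.51, -114.11, 667.57]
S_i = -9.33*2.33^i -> [-9.33, -21.74, -50.65, -118.02, -274.98]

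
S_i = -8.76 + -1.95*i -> [-8.76, -10.71, -12.66, -14.61, -16.56]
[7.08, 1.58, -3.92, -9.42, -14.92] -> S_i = 7.08 + -5.50*i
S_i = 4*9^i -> [4, 36, 324, 2916, 26244]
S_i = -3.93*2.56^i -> [-3.93, -10.06, -25.76, -65.93, -168.79]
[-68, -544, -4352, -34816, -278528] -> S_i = -68*8^i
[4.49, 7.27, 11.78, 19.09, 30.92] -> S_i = 4.49*1.62^i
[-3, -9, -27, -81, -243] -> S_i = -3*3^i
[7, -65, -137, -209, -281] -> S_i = 7 + -72*i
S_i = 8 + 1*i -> [8, 9, 10, 11, 12]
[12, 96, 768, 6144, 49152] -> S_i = 12*8^i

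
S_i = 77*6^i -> [77, 462, 2772, 16632, 99792]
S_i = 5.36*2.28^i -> [5.36, 12.22, 27.86, 63.53, 144.85]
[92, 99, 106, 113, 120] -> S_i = 92 + 7*i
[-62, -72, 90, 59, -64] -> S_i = Random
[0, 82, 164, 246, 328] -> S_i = 0 + 82*i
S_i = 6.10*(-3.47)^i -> [6.1, -21.17, 73.45, -254.87, 884.4]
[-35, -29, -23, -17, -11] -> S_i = -35 + 6*i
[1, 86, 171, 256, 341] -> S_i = 1 + 85*i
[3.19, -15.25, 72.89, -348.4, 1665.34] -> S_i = 3.19*(-4.78)^i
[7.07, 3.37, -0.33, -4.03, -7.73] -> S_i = 7.07 + -3.70*i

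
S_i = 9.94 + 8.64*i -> [9.94, 18.58, 27.22, 35.86, 44.5]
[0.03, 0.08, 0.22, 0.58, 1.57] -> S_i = 0.03*2.69^i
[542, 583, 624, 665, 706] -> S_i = 542 + 41*i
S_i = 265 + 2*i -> [265, 267, 269, 271, 273]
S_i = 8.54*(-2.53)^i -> [8.54, -21.61, 54.66, -138.3, 349.9]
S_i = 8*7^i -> [8, 56, 392, 2744, 19208]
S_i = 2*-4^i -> [2, -8, 32, -128, 512]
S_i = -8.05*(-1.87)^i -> [-8.05, 15.05, -28.15, 52.64, -98.44]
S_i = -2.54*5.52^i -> [-2.54, -14.02, -77.39, -427.22, -2358.25]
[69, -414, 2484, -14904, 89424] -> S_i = 69*-6^i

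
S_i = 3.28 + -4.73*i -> [3.28, -1.45, -6.18, -10.91, -15.64]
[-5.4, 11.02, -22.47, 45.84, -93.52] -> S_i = -5.40*(-2.04)^i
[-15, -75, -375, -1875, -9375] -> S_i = -15*5^i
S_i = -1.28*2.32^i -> [-1.28, -2.97, -6.89, -15.98, -37.08]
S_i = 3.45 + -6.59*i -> [3.45, -3.14, -9.73, -16.32, -22.91]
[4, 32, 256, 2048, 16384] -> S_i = 4*8^i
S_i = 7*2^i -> [7, 14, 28, 56, 112]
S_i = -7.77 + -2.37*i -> [-7.77, -10.14, -12.51, -14.88, -17.25]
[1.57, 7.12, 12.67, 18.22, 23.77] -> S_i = 1.57 + 5.55*i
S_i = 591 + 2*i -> [591, 593, 595, 597, 599]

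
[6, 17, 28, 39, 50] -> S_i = 6 + 11*i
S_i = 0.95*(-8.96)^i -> [0.95, -8.51, 76.27, -683.36, 6122.88]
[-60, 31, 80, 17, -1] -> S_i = Random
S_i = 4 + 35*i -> [4, 39, 74, 109, 144]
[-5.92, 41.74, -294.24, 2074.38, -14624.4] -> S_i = -5.92*(-7.05)^i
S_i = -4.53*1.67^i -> [-4.53, -7.57, -12.63, -21.1, -35.23]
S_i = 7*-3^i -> [7, -21, 63, -189, 567]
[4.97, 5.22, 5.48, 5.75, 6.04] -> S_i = 4.97*1.05^i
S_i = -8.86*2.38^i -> [-8.86, -21.09, -50.19, -119.44, -284.28]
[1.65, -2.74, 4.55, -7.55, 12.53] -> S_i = 1.65*(-1.66)^i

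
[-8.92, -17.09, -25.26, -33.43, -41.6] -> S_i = -8.92 + -8.17*i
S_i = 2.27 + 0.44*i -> [2.27, 2.71, 3.15, 3.59, 4.03]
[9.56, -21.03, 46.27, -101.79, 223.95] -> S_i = 9.56*(-2.20)^i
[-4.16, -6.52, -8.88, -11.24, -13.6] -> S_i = -4.16 + -2.36*i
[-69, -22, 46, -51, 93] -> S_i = Random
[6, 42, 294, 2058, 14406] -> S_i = 6*7^i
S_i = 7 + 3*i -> [7, 10, 13, 16, 19]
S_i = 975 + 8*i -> [975, 983, 991, 999, 1007]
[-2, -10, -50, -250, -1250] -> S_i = -2*5^i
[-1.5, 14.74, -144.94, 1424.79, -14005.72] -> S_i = -1.50*(-9.83)^i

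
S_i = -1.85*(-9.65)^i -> [-1.85, 17.85, -172.28, 1662.47, -16042.83]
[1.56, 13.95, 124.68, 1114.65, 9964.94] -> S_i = 1.56*8.94^i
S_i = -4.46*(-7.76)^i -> [-4.46, 34.61, -268.57, 2084.11, -16172.67]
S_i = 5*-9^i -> [5, -45, 405, -3645, 32805]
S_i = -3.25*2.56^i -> [-3.25, -8.32, -21.3, -54.53, -139.59]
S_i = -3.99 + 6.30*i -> [-3.99, 2.31, 8.61, 14.91, 21.21]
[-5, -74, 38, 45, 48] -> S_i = Random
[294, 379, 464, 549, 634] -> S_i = 294 + 85*i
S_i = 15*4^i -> [15, 60, 240, 960, 3840]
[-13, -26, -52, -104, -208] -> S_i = -13*2^i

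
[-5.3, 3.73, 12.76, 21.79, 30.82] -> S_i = -5.30 + 9.03*i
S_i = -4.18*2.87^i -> [-4.18, -12.0, -34.43, -98.81, -283.6]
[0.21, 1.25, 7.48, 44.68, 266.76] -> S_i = 0.21*5.97^i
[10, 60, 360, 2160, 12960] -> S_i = 10*6^i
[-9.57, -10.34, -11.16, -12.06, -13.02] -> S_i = -9.57*1.08^i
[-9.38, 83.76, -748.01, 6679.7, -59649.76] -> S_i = -9.38*(-8.93)^i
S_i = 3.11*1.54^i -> [3.11, 4.79, 7.38, 11.36, 17.49]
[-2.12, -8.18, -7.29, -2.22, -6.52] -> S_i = Random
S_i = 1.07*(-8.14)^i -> [1.07, -8.71, 70.9, -577.11, 4697.66]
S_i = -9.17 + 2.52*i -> [-9.17, -6.65, -4.13, -1.61, 0.91]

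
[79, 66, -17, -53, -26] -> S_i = Random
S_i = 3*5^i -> [3, 15, 75, 375, 1875]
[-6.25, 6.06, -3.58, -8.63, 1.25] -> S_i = Random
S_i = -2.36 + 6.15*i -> [-2.36, 3.79, 9.94, 16.09, 22.24]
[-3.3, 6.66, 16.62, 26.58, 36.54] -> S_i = -3.30 + 9.96*i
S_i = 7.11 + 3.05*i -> [7.11, 10.16, 13.21, 16.26, 19.31]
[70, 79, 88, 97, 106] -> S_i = 70 + 9*i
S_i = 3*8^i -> [3, 24, 192, 1536, 12288]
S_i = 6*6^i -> [6, 36, 216, 1296, 7776]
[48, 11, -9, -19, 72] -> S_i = Random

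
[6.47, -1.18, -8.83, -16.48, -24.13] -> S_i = 6.47 + -7.65*i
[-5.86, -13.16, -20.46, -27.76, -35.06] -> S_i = -5.86 + -7.30*i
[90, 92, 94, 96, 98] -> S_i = 90 + 2*i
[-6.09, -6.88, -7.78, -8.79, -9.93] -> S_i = -6.09*1.13^i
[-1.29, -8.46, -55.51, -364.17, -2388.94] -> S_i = -1.29*6.56^i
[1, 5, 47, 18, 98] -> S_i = Random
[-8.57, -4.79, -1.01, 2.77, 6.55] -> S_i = -8.57 + 3.78*i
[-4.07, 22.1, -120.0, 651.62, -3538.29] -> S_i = -4.07*(-5.43)^i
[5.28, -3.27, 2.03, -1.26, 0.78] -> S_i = 5.28*(-0.62)^i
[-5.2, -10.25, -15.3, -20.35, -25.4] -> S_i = -5.20 + -5.05*i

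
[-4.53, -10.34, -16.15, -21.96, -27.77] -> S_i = -4.53 + -5.81*i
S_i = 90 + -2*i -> [90, 88, 86, 84, 82]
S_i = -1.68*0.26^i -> [-1.68, -0.44, -0.11, -0.03, -0.01]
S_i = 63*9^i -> [63, 567, 5103, 45927, 413343]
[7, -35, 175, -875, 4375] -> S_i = 7*-5^i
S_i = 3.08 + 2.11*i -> [3.08, 5.19, 7.3, 9.41, 11.52]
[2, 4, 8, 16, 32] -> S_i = 2*2^i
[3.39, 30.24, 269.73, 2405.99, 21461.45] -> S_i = 3.39*8.92^i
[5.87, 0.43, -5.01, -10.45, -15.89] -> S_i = 5.87 + -5.44*i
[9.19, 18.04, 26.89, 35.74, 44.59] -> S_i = 9.19 + 8.85*i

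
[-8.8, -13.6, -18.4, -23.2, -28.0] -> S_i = -8.80 + -4.80*i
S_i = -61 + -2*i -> [-61, -63, -65, -67, -69]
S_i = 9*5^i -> [9, 45, 225, 1125, 5625]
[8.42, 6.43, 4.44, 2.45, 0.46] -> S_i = 8.42 + -1.99*i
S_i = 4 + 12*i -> [4, 16, 28, 40, 52]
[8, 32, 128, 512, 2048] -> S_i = 8*4^i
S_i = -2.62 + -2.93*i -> [-2.62, -5.55, -8.48, -11.41, -14.34]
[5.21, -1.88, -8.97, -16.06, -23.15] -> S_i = 5.21 + -7.09*i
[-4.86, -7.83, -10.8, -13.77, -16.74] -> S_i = -4.86 + -2.97*i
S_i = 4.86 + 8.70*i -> [4.86, 13.56, 22.26, 30.96, 39.66]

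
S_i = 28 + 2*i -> [28, 30, 32, 34, 36]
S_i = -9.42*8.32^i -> [-9.42, -78.37, -652.08, -5425.26, -45138.2]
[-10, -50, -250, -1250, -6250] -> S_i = -10*5^i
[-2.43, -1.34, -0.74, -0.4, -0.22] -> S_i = -2.43*0.55^i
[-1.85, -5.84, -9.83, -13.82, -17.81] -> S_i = -1.85 + -3.99*i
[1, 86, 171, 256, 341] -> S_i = 1 + 85*i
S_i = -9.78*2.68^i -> [-9.78, -26.21, -70.24, -188.25, -504.52]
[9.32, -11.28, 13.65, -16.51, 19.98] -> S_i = 9.32*(-1.21)^i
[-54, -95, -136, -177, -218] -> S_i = -54 + -41*i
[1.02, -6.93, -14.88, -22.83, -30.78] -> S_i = 1.02 + -7.95*i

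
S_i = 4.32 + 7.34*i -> [4.32, 11.66, 19.0, 26.34, 33.68]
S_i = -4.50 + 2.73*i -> [-4.5, -1.77, 0.96, 3.69, 6.42]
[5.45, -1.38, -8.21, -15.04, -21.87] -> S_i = 5.45 + -6.83*i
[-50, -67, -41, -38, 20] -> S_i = Random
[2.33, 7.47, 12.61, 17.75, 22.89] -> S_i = 2.33 + 5.14*i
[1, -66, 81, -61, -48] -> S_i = Random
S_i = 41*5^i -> [41, 205, 1025, 5125, 25625]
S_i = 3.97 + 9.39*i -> [3.97, 13.36, 22.75, 32.14, 41.53]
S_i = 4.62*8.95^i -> [4.62, 41.35, 370.07, 3312.16, 29643.82]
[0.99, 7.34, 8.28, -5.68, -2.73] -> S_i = Random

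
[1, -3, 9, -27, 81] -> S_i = 1*-3^i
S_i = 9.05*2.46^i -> [9.05, 22.26, 54.77, 134.73, 331.43]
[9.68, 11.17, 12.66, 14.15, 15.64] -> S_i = 9.68 + 1.49*i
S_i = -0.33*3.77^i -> [-0.33, -1.24, -4.69, -17.68, -66.66]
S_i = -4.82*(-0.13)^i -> [-4.82, 0.63, -0.08, 0.01, -0.0]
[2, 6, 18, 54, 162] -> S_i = 2*3^i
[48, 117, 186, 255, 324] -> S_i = 48 + 69*i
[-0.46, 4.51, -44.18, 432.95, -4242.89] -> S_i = -0.46*(-9.80)^i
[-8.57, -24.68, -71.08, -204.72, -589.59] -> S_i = -8.57*2.88^i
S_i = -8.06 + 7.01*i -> [-8.06, -1.05, 5.96, 12.97, 19.98]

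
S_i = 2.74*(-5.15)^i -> [2.74, -14.11, 72.67, -374.26, 1927.43]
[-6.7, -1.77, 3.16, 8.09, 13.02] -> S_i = -6.70 + 4.93*i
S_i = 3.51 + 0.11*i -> [3.51, 3.62, 3.73, 3.84, 3.95]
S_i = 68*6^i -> [68, 408, 2448, 14688, 88128]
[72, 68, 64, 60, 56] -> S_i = 72 + -4*i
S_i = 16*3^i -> [16, 48, 144, 432, 1296]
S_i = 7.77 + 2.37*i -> [7.77, 10.14, 12.51, 14.88, 17.25]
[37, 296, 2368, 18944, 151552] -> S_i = 37*8^i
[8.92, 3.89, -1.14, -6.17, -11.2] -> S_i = 8.92 + -5.03*i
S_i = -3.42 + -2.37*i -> [-3.42, -5.79, -8.16, -10.53, -12.9]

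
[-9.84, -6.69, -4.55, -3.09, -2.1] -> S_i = -9.84*0.68^i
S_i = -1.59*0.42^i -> [-1.59, -0.67, -0.28, -0.12, -0.05]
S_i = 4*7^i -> [4, 28, 196, 1372, 9604]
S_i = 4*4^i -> [4, 16, 64, 256, 1024]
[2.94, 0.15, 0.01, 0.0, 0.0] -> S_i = 2.94*0.05^i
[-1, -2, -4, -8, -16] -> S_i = -1*2^i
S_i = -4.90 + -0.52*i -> [-4.9, -5.42, -5.94, -6.46, -6.98]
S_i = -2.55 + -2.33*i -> [-2.55, -4.88, -7.21, -9.54, -11.87]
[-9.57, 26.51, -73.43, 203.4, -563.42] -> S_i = -9.57*(-2.77)^i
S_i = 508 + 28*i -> [508, 536, 564, 592, 620]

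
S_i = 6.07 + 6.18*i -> [6.07, 12.25, 18.43, 24.61, 30.79]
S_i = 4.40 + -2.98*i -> [4.4, 1.42, -1.56, -4.54, -7.52]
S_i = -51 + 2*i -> [-51, -49, -47, -45, -43]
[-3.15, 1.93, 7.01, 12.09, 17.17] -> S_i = -3.15 + 5.08*i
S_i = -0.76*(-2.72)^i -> [-0.76, 2.07, -5.62, 15.29, -41.6]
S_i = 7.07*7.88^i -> [7.07, 55.71, 439.01, 3459.38, 27259.9]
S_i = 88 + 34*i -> [88, 122, 156, 190, 224]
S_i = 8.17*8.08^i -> [8.17, 66.01, 533.39, 4309.79, 34823.11]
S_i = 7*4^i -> [7, 28, 112, 448, 1792]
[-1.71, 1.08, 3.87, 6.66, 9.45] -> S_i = -1.71 + 2.79*i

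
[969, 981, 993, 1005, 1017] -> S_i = 969 + 12*i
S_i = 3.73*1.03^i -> [3.73, 3.84, 3.96, 4.08, 4.2]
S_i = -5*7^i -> [-5, -35, -245, -1715, -12005]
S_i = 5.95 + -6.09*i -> [5.95, -0.14, -6.23, -12.32, -18.41]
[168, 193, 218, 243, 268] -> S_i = 168 + 25*i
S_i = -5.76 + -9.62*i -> [-5.76, -15.38, -25.0, -34.62, -44.24]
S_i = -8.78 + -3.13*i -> [-8.78, -11.91, -15.04, -18.17, -21.3]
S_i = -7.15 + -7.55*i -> [-7.15, -14.7, -22.25, -29.8, -37.35]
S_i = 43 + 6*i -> [43, 49, 55, 61, 67]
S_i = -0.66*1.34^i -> [-0.66, -0.88, -1.19, -1.59, -2.13]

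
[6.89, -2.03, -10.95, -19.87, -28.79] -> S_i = 6.89 + -8.92*i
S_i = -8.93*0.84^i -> [-8.93, -7.5, -6.3, -5.29, -4.45]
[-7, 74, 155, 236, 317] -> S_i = -7 + 81*i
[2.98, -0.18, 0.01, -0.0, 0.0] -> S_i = 2.98*(-0.06)^i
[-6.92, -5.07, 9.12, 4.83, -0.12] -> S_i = Random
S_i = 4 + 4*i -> [4, 8, 12, 16, 20]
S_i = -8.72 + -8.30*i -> [-8.72, -17.02, -25.32, -33.62, -41.92]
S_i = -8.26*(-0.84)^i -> [-8.26, 6.94, -5.83, 4.9, -4.11]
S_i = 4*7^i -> [4, 28, 196, 1372, 9604]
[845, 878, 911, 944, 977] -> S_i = 845 + 33*i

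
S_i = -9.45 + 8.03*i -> [-9.45, -1.42, 6.61, 14.64, 22.67]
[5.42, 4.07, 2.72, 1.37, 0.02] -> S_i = 5.42 + -1.35*i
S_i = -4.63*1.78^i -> [-4.63, -8.24, -14.67, -26.11, -46.48]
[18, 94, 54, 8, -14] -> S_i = Random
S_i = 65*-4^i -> [65, -260, 1040, -4160, 16640]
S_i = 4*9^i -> [4, 36, 324, 2916, 26244]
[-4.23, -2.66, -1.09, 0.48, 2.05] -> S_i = -4.23 + 1.57*i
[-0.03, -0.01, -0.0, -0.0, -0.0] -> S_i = -0.03*0.29^i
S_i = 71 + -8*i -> [71, 63, 55, 47, 39]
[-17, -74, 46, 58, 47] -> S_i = Random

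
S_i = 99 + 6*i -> [99, 105, 111, 117, 123]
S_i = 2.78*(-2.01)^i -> [2.78, -5.59, 11.23, -22.58, 45.38]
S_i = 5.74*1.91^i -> [5.74, 10.96, 20.94, 40.0, 76.39]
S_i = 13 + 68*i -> [13, 81, 149, 217, 285]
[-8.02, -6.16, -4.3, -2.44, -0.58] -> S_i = -8.02 + 1.86*i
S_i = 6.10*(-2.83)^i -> [6.1, -17.26, 48.85, -138.26, 391.27]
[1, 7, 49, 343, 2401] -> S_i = 1*7^i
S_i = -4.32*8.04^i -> [-4.32, -34.73, -279.25, -2245.18, -18051.28]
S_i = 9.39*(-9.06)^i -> [9.39, -85.07, 770.77, -6983.13, 63267.17]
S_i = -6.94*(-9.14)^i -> [-6.94, 63.43, -579.76, 5299.05, -48433.32]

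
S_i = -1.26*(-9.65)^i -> [-1.26, 12.16, -117.33, 1132.28, -10926.47]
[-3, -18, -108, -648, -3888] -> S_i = -3*6^i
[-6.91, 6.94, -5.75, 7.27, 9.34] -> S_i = Random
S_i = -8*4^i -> [-8, -32, -128, -512, -2048]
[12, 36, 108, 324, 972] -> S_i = 12*3^i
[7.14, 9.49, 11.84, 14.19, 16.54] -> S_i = 7.14 + 2.35*i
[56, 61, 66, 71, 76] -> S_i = 56 + 5*i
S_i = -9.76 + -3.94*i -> [-9.76, -13.7, -17.64, -21.58, -25.52]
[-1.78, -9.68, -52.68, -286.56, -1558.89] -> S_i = -1.78*5.44^i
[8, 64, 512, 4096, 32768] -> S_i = 8*8^i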